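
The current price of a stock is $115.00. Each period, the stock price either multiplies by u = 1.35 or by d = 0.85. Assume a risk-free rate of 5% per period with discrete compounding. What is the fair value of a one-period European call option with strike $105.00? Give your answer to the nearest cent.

$19.14

Risk-neutral probability p = (1 + 0.05 − 0.85)/(1.35 − 0.85) = 0.2000/0.5000 = 0.4000
Terminal stock prices: S_u = 155.2, S_d = 97.75
Terminal payoffs (S − K): max(50.25, 0) = 50.25, max(-7.25, 0) = 0
Node 0 (S = 115): V_0 = 1/1.05·[0.4000·50.2500 + 0.6000·0.0000] = 19.1429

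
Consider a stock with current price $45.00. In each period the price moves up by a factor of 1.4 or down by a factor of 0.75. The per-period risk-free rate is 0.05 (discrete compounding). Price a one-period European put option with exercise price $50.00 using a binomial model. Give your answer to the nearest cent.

Risk-neutral probability p = (1 + 0.05 − 0.75)/(1.4 − 0.75) = 0.3000/0.6500 = 0.4615
Terminal stock prices: S_u = 63, S_d = 33.75
Terminal payoffs (K − S): max(-13, 0) = 0, max(16.25, 0) = 16.25
Node 0 (S = 45): V_0 = 1/1.05·[0.4615·0.0000 + 0.5385·16.2500] = 8.3333

$8.33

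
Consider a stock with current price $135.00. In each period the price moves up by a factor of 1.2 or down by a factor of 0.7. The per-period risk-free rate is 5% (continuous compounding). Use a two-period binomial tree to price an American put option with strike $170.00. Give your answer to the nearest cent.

Risk-neutral probability p = (e^0.05 − 0.7)/(1.2 − 0.7) = 0.3513/0.5000 = 0.7025
Terminal stock prices: S_uu = 194.4, S_ud = 113.4, S_dd = 66.15
Terminal payoffs (K − S): max(-24.4, 0) = 0, max(56.6, 0) = 56.6, max(103.9, 0) = 103.9
Node u (S = 162): continuation = e^(−0.05)·[0.7025·0.0000 + 0.2975·56.6000] = 16.0150; exercise value = 8.0000 ≤ continuation, so V_u = 16.0150
Node d (S = 94.5): continuation = e^(−0.05)·[0.7025·56.6000 + 0.2975·103.8500] = 67.2090; exercise value = 75.5000 > continuation, so V_d = 75.5000 (exercise)
Node 0 (S = 135): continuation = e^(−0.05)·[0.7025·16.0150 + 0.2975·75.5000] = 32.0653; exercise value = 35.0000 > continuation, so V_0 = 35.0000 (exercise)

$35.00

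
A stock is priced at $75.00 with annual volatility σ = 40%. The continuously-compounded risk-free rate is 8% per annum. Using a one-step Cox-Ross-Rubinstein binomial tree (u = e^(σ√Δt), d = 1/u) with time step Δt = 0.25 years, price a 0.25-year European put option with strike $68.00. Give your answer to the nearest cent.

CRR parameters: u = e^(σ√Δt) = e^(0.4·√0.25) = 1.2214, d = 1/u = 0.8187
Per-period rate: rΔt = 0.08·0.25 = 0.02, so R = e^0.02 = 1.0202
Risk-neutral probability p = (e^0.02 − 0.8187)/(1.2214 − 0.8187) = 0.2015/0.4027 = 0.5003
Terminal stock prices: S_u = 91.61, S_d = 61.4
Terminal payoffs (K − S): max(-23.61, 0) = 0, max(6.595, 0) = 6.595
Node 0 (S = 75): V_0 = e^(−0.02)·[0.5003·0.0000 + 0.4997·6.5952] = 3.2301

$3.23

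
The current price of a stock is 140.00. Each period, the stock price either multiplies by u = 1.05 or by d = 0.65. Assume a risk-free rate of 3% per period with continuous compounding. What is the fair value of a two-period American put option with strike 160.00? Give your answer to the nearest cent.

20.00

Risk-neutral probability p = (e^0.03 − 0.65)/(1.05 − 0.65) = 0.3805/0.4000 = 0.9511
Terminal stock prices: S_uu = 154.3, S_ud = 95.55, S_dd = 59.15
Terminal payoffs (K − S): max(5.65, 0) = 5.65, max(64.45, 0) = 64.45, max(100.8, 0) = 100.8
Node u (S = 147): continuation = e^(−0.03)·[0.9511·5.6500 + 0.0489·64.4500] = 8.2713; exercise value = 13.0000 > continuation, so V_u = 13.0000 (exercise)
Node d (S = 91): continuation = e^(−0.03)·[0.9511·64.4500 + 0.0489·100.8500] = 64.2713; exercise value = 69.0000 > continuation, so V_d = 69.0000 (exercise)
Node 0 (S = 140): continuation = e^(−0.03)·[0.9511·13.0000 + 0.0489·69.0000] = 15.2713; exercise value = 20.0000 > continuation, so V_0 = 20.0000 (exercise)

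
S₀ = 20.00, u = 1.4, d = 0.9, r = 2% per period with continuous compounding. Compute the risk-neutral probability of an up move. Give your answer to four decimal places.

p = 0.2404

Risk-neutral probability p = (e^0.02 − 0.9)/(1.4 − 0.9) = 0.1202/0.5000 = 0.2404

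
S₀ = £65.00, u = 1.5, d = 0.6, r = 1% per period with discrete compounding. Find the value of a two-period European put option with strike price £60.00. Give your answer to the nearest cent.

Risk-neutral probability p = (1 + 0.01 − 0.6)/(1.5 − 0.6) = 0.4100/0.9000 = 0.4556
Terminal stock prices: S_uu = 146.2, S_ud = 58.5, S_dd = 23.4
Terminal payoffs (K − S): max(-86.25, 0) = 0, max(1.5, 0) = 1.5, max(36.6, 0) = 36.6
Node u (S = 97.5): V_u = 1/1.01·[0.4556·0.0000 + 0.5444·1.5000] = 0.8086
Node d (S = 39): V_d = 1/1.01·[0.4556·1.5000 + 0.5444·36.6000] = 20.4059
Node 0 (S = 65): V_0 = 1/1.01·[0.4556·0.8086 + 0.5444·20.4059] = 11.3646

£11.36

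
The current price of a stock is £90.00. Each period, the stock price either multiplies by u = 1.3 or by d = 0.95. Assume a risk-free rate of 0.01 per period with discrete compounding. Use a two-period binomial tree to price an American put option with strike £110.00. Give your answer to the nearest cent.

Risk-neutral probability p = (1 + 0.01 − 0.95)/(1.3 − 0.95) = 0.0600/0.3500 = 0.1714
Terminal stock prices: S_uu = 152.1, S_ud = 111.1, S_dd = 81.22
Terminal payoffs (K − S): max(-42.1, 0) = 0, max(-1.15, 0) = 0, max(28.78, 0) = 28.78
Node u (S = 117): continuation = 1/1.01·[0.1714·0.0000 + 0.8286·0.0000] = 0.0000; exercise value = 0.0000 ≤ continuation, so V_u = 0.0000
Node d (S = 85.5): continuation = 1/1.01·[0.1714·0.0000 + 0.8286·28.7750] = 23.6061; exercise value = 24.5000 > continuation, so V_d = 24.5000 (exercise)
Node 0 (S = 90): continuation = 1/1.01·[0.1714·0.0000 + 0.8286·24.5000] = 20.0990; exercise value = 20.0000 ≤ continuation, so V_0 = 20.0990

£20.10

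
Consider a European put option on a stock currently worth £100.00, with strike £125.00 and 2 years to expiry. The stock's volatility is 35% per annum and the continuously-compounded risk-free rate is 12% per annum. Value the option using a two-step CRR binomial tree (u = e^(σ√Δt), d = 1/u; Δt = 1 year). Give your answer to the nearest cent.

£19.37

CRR parameters: u = e^(σ√Δt) = e^(0.35·√1) = 1.4191, d = 1/u = 0.7047
Per-period rate: rΔt = 0.12·1 = 0.12, so R = e^0.12 = 1.1275
Risk-neutral probability p = (e^0.12 − 0.7047)/(1.4191 − 0.7047) = 0.4228/0.7144 = 0.5919
Terminal stock prices: S_uu = 201.4, S_ud = 100, S_dd = 49.66
Terminal payoffs (K − S): max(-76.38, 0) = 0, max(25, 0) = 25, max(75.34, 0) = 75.34
Node u (S = 141.9): V_u = e^(−0.12)·[0.5919·0.0000 + 0.4081·25.0000] = 9.0498
Node d (S = 70.47): V_d = e^(−0.12)·[0.5919·25.0000 + 0.4081·75.3415] = 40.3962
Node 0 (S = 100): V_0 = e^(−0.12)·[0.5919·9.0498 + 0.4081·40.3962] = 19.3736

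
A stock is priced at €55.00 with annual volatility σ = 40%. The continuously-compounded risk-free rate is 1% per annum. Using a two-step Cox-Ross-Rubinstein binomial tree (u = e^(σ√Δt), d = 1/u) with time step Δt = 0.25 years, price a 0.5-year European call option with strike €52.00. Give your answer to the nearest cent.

CRR parameters: u = e^(σ√Δt) = e^(0.4·√0.25) = 1.2214, d = 1/u = 0.8187
Per-period rate: rΔt = 0.01·0.25 = 0.0025, so R = e^0.0025 = 1.0025
Risk-neutral probability p = (e^0.0025 − 0.8187)/(1.2214 − 0.8187) = 0.1838/0.4027 = 0.4564
Terminal stock prices: S_uu = 82.05, S_ud = 55, S_dd = 36.87
Terminal payoffs (S − K): max(30.05, 0) = 30.05, max(3, 0) = 3, max(-15.13, 0) = 0
Node u (S = 67.18): V_u = e^(−0.0025)·[0.4564·30.0504 + 0.5436·3.0000] = 15.3070
Node d (S = 45.03): V_d = e^(−0.0025)·[0.4564·3.0000 + 0.5436·0.0000] = 1.3657
Node 0 (S = 55): V_0 = e^(−0.0025)·[0.4564·15.3070 + 0.5436·1.3657] = 7.7090

€7.71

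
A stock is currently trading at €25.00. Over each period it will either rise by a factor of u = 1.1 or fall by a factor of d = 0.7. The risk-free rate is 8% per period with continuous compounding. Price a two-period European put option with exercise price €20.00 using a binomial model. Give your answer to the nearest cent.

Risk-neutral probability p = (e^0.08 − 0.7)/(1.1 − 0.7) = 0.3833/0.4000 = 0.9582
Terminal stock prices: S_uu = 30.25, S_ud = 19.25, S_dd = 12.25
Terminal payoffs (K − S): max(-10.25, 0) = 0, max(0.75, 0) = 0.75, max(7.75, 0) = 7.75
Node u (S = 27.5): V_u = e^(−0.08)·[0.9582·0.0000 + 0.0418·0.7500] = 0.0289
Node d (S = 17.5): V_d = e^(−0.08)·[0.9582·0.7500 + 0.0418·7.7500] = 0.9623
Node 0 (S = 25): V_0 = e^(−0.08)·[0.9582·0.0289 + 0.0418·0.9623] = 0.0627

€0.06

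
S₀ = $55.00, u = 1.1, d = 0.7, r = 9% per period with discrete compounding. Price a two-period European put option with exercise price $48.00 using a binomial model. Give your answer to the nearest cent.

$0.24

Risk-neutral probability p = (1 + 0.09 − 0.7)/(1.1 − 0.7) = 0.3900/0.4000 = 0.9750
Terminal stock prices: S_uu = 66.55, S_ud = 42.35, S_dd = 26.95
Terminal payoffs (K − S): max(-18.55, 0) = 0, max(5.65, 0) = 5.65, max(21.05, 0) = 21.05
Node u (S = 60.5): V_u = 1/1.09·[0.9750·0.0000 + 0.0250·5.6500] = 0.1296
Node d (S = 38.5): V_d = 1/1.09·[0.9750·5.6500 + 0.0250·21.0500] = 5.5367
Node 0 (S = 55): V_0 = 1/1.09·[0.9750·0.1296 + 0.0250·5.5367] = 0.2429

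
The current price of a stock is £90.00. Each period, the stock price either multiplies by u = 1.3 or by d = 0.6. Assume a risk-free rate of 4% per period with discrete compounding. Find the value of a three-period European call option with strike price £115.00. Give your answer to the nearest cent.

Risk-neutral probability p = (1 + 0.04 − 0.6)/(1.3 − 0.6) = 0.4400/0.7000 = 0.6286
Terminal stock prices: S_uuu = 197.7, S_uud = 91.26, S_udd = 42.12, S_ddd = 19.44
Terminal payoffs (S − K): max(82.73, 0) = 82.73, max(-23.74, 0) = 0, max(-72.88, 0) = 0, max(-95.56, 0) = 0
Node uu (S = 152.1): V_uu = 1/1.04·[0.6286·82.7300 + 0.3714·0.0000] = 50.0016
Node ud (S = 70.2): V_ud = 1/1.04·[0.6286·0.0000 + 0.3714·0.0000] = 0.0000
Node dd (S = 32.4): V_dd = 1/1.04·[0.6286·0.0000 + 0.3714·0.0000] = 0.0000
Node u (S = 117): V_u = 1/1.04·[0.6286·50.0016 + 0.3714·0.0000] = 30.2208
Node d (S = 54): V_d = 1/1.04·[0.6286·0.0000 + 0.3714·0.0000] = 0.0000
Node 0 (S = 90): V_0 = 1/1.04·[0.6286·30.2208 + 0.3714·0.0000] = 18.2653

£18.27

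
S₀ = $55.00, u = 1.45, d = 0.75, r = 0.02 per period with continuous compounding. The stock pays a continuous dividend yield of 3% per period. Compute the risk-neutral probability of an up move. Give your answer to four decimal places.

Per-period risk-free factor R = e^0.02 = 1.0202; dividend-adjusted growth = e^(0.02−0.03) = 0.9900.
Risk-neutral probability p = (0.9900 − 0.75)/(1.45 − 0.75) = 0.2400/0.7000 = 0.3429

p = 0.3429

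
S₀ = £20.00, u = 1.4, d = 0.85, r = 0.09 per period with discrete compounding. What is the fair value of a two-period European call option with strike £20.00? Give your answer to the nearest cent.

£4.65

Risk-neutral probability p = (1 + 0.09 − 0.85)/(1.4 − 0.85) = 0.2400/0.5500 = 0.4364
Terminal stock prices: S_uu = 39.2, S_ud = 23.8, S_dd = 14.45
Terminal payoffs (S − K): max(19.2, 0) = 19.2, max(3.8, 0) = 3.8, max(-5.55, 0) = 0
Node u (S = 28): V_u = 1/1.09·[0.4364·19.2000 + 0.5636·3.8000] = 9.6514
Node d (S = 17): V_d = 1/1.09·[0.4364·3.8000 + 0.5636·0.0000] = 1.5213
Node 0 (S = 20): V_0 = 1/1.09·[0.4364·9.6514 + 0.5636·1.5213] = 4.6504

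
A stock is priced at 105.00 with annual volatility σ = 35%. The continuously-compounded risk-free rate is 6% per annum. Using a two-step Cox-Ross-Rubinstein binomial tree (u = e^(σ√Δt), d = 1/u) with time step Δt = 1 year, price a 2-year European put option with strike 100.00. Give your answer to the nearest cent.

10.61

CRR parameters: u = e^(σ√Δt) = e^(0.35·√1) = 1.4191, d = 1/u = 0.7047
Per-period rate: rΔt = 0.06·1 = 0.06, so R = e^0.06 = 1.0618
Risk-neutral probability p = (e^0.06 − 0.7047)/(1.4191 − 0.7047) = 0.3571/0.7144 = 0.4999
Terminal stock prices: S_uu = 211.4, S_ud = 105, S_dd = 52.14
Terminal payoffs (K − S): max(-111.4, 0) = 0, max(-5, 0) = 0, max(47.86, 0) = 47.86
Node u (S = 149): V_u = e^(−0.06)·[0.4999·0.0000 + 0.5001·0.0000] = 0.0000
Node d (S = 73.99): V_d = e^(−0.06)·[0.4999·0.0000 + 0.5001·47.8585] = 22.5383
Node 0 (S = 105): V_0 = e^(−0.06)·[0.4999·0.0000 + 0.5001·22.5383] = 10.6141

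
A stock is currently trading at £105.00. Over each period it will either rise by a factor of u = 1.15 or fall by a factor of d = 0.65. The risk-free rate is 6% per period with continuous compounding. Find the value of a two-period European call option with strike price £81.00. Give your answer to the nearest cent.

Risk-neutral probability p = (e^0.06 − 0.65)/(1.15 − 0.65) = 0.4118/0.5000 = 0.8237
Terminal stock prices: S_uu = 138.9, S_ud = 78.49, S_dd = 44.36
Terminal payoffs (S − K): max(57.86, 0) = 57.86, max(-2.513, 0) = 0, max(-36.64, 0) = 0
Node u (S = 120.7): V_u = e^(−0.06)·[0.8237·57.8625 + 0.1763·0.0000] = 44.8843
Node d (S = 68.25): V_d = e^(−0.06)·[0.8237·0.0000 + 0.1763·0.0000] = 0.0000
Node 0 (S = 105): V_0 = e^(−0.06)·[0.8237·44.8843 + 0.1763·0.0000] = 34.8170

£34.82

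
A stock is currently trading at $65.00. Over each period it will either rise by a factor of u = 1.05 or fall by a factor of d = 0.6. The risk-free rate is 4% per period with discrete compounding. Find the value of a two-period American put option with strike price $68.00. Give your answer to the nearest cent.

$3.00

Risk-neutral probability p = (1 + 0.04 − 0.6)/(1.05 − 0.6) = 0.4400/0.4500 = 0.9778
Terminal stock prices: S_uu = 71.66, S_ud = 40.95, S_dd = 23.4
Terminal payoffs (K − S): max(-3.663, 0) = 0, max(27.05, 0) = 27.05, max(44.6, 0) = 44.6
Node u (S = 68.25): continuation = 1/1.04·[0.9778·0.0000 + 0.0222·27.0500] = 0.5780; exercise value = 0.0000 ≤ continuation, so V_u = 0.5780
Node d (S = 39): continuation = 1/1.04·[0.9778·27.0500 + 0.0222·44.6000] = 26.3846; exercise value = 29.0000 > continuation, so V_d = 29.0000 (exercise)
Node 0 (S = 65): continuation = 1/1.04·[0.9778·0.5780 + 0.0222·29.0000] = 1.1631; exercise value = 3.0000 > continuation, so V_0 = 3.0000 (exercise)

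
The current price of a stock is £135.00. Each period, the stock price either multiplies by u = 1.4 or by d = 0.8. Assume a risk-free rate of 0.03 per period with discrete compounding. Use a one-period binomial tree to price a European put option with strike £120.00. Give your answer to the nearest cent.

£7.18

Risk-neutral probability p = (1 + 0.03 − 0.8)/(1.4 − 0.8) = 0.2300/0.6000 = 0.3833
Terminal stock prices: S_u = 189, S_d = 108
Terminal payoffs (K − S): max(-69, 0) = 0, max(12, 0) = 12
Node 0 (S = 135): V_0 = 1/1.03·[0.3833·0.0000 + 0.6167·12.0000] = 7.1845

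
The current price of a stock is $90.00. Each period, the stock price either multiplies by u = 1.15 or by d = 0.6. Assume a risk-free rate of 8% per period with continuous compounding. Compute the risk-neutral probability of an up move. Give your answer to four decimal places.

p = 0.8787

Risk-neutral probability p = (e^0.08 − 0.6)/(1.15 − 0.6) = 0.4833/0.5500 = 0.8787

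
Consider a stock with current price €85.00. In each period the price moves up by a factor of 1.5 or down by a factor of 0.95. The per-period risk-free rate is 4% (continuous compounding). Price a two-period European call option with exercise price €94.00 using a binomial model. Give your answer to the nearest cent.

€9.35

Risk-neutral probability p = (e^0.04 − 0.95)/(1.5 − 0.95) = 0.0908/0.5500 = 0.1651
Terminal stock prices: S_uu = 191.2, S_ud = 121.1, S_dd = 76.71
Terminal payoffs (S − K): max(97.25, 0) = 97.25, max(27.12, 0) = 27.12, max(-17.29, 0) = 0
Node u (S = 127.5): V_u = e^(−0.04)·[0.1651·97.2500 + 0.8349·27.1250] = 37.1858
Node d (S = 80.75): V_d = e^(−0.04)·[0.1651·27.1250 + 0.8349·0.0000] = 4.3030
Node 0 (S = 85): V_0 = e^(−0.04)·[0.1651·37.1858 + 0.8349·4.3030] = 9.3507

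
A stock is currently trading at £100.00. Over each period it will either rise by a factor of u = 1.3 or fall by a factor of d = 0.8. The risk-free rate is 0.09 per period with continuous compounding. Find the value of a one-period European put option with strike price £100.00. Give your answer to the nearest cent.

Risk-neutral probability p = (e^0.09 − 0.8)/(1.3 − 0.8) = 0.2942/0.5000 = 0.5883
Terminal stock prices: S_u = 130, S_d = 80
Terminal payoffs (K − S): max(-30, 0) = 0, max(20, 0) = 20
Node 0 (S = 100): V_0 = e^(−0.09)·[0.5883·0.0000 + 0.4117·20.0000] = 7.5244

£7.52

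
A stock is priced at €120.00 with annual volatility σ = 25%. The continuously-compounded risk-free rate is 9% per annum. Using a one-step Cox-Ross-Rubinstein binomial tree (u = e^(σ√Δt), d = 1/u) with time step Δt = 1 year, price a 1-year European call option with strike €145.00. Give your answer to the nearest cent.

CRR parameters: u = e^(σ√Δt) = e^(0.25·√1) = 1.2840, d = 1/u = 0.7788
Per-period rate: rΔt = 0.09·1 = 0.09, so R = e^0.09 = 1.0942
Risk-neutral probability p = (e^0.09 − 0.7788)/(1.2840 − 0.7788) = 0.3154/0.5052 = 0.6242
Terminal stock prices: S_u = 154.1, S_d = 93.46
Terminal payoffs (S − K): max(9.083, 0) = 9.083, max(-51.54, 0) = 0
Node 0 (S = 120): V_0 = e^(−0.09)·[0.6242·9.0831 + 0.3758·0.0000] = 5.1819

€5.18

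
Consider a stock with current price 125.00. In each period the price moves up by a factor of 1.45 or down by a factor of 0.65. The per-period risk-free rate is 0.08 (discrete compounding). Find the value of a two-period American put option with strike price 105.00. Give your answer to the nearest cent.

Risk-neutral probability p = (1 + 0.08 − 0.65)/(1.45 − 0.65) = 0.4300/0.8000 = 0.5375
Terminal stock prices: S_uu = 262.8, S_ud = 117.8, S_dd = 52.81
Terminal payoffs (K − S): max(-157.8, 0) = 0, max(-12.81, 0) = 0, max(52.19, 0) = 52.19
Node u (S = 181.2): continuation = 1/1.08·[0.5375·0.0000 + 0.4625·0.0000] = 0.0000; exercise value = 0.0000 ≤ continuation, so V_u = 0.0000
Node d (S = 81.25): continuation = 1/1.08·[0.5375·0.0000 + 0.4625·52.1875] = 22.3488; exercise value = 23.7500 > continuation, so V_d = 23.7500 (exercise)
Node 0 (S = 125): continuation = 1/1.08·[0.5375·0.0000 + 0.4625·23.7500] = 10.1707; exercise value = 0.0000 ≤ continuation, so V_0 = 10.1707

10.17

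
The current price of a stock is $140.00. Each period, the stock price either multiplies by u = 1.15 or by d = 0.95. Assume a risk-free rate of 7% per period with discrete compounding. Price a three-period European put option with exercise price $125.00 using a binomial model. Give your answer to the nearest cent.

$0.26

Risk-neutral probability p = (1 + 0.07 − 0.95)/(1.15 − 0.95) = 0.1200/0.2000 = 0.6000
Terminal stock prices: S_uuu = 212.9, S_uud = 175.9, S_udd = 145.3, S_ddd = 120
Terminal payoffs (K − S): max(-87.92, 0) = 0, max(-50.89, 0) = 0, max(-20.3, 0) = 0, max(4.968, 0) = 4.968
Node uu (S = 185.1): V_uu = 1/1.07·[0.6000·0.0000 + 0.4000·0.0000] = 0.0000
Node ud (S = 152.9): V_ud = 1/1.07·[0.6000·0.0000 + 0.4000·0.0000] = 0.0000
Node dd (S = 126.3): V_dd = 1/1.07·[0.6000·0.0000 + 0.4000·4.9675] = 1.8570
Node u (S = 161): V_u = 1/1.07·[0.6000·0.0000 + 0.4000·0.0000] = 0.0000
Node d (S = 133): V_d = 1/1.07·[0.6000·0.0000 + 0.4000·1.8570] = 0.6942
Node 0 (S = 140): V_0 = 1/1.07·[0.6000·0.0000 + 0.4000·0.6942] = 0.2595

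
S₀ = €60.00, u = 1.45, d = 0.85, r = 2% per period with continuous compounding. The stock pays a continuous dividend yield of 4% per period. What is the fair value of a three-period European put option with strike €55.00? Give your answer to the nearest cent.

€8.21

Per-period risk-free factor R = e^0.02 = 1.0202; dividend-adjusted growth = e^(0.02−0.04) = 0.9802.
Risk-neutral probability p = (0.9802 − 0.85)/(1.45 − 0.85) = 0.1302/0.6000 = 0.2170
Terminal stock prices: S_uuu = 182.9, S_uud = 107.2, S_udd = 62.86, S_ddd = 36.85
Terminal payoffs (K − S): max(-127.9, 0) = 0, max(-52.23, 0) = 0, max(-7.857, 0) = 0, max(18.15, 0) = 18.15
Node uu (S = 126.2): V_uu = e^(−0.02)·[0.2170·0.0000 + 0.7830·0.0000] = 0.0000
Node ud (S = 73.95): V_ud = e^(−0.02)·[0.2170·0.0000 + 0.7830·0.0000] = 0.0000
Node dd (S = 43.35): V_dd = e^(−0.02)·[0.2170·0.0000 + 0.7830·18.1525] = 13.9320
Node u (S = 87): V_u = e^(−0.02)·[0.2170·0.0000 + 0.7830·0.0000] = 0.0000
Node d (S = 51): V_d = e^(−0.02)·[0.2170·0.0000 + 0.7830·13.9320] = 10.6928
Node 0 (S = 60): V_0 = e^(−0.02)·[0.2170·0.0000 + 0.7830·10.6928] = 8.2067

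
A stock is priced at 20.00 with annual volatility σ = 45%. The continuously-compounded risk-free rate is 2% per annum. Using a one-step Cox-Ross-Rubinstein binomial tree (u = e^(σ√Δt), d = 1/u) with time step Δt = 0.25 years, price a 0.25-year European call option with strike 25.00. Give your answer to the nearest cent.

CRR parameters: u = e^(σ√Δt) = e^(0.45·√0.25) = 1.2523, d = 1/u = 0.7985
Per-period rate: rΔt = 0.02·0.25 = 0.005, so R = e^0.005 = 1.0050
Risk-neutral probability p = (e^0.005 − 0.7985)/(1.2523 − 0.7985) = 0.2065/0.4538 = 0.4550
Terminal stock prices: S_u = 25.05, S_d = 15.97
Terminal payoffs (S − K): max(0.04645, 0) = 0.04645, max(-9.03, 0) = 0
Node 0 (S = 20): V_0 = e^(−0.005)·[0.4550·0.0465 + 0.5450·0.0000] = 0.0210

0.02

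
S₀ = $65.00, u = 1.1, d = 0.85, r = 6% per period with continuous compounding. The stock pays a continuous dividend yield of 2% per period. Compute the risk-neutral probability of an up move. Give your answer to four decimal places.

p = 0.7632

Per-period risk-free factor R = e^0.06 = 1.0618; dividend-adjusted growth = e^(0.06−0.02) = 1.0408.
Risk-neutral probability p = (1.0408 − 0.85)/(1.1 − 0.85) = 0.1908/0.2500 = 0.7632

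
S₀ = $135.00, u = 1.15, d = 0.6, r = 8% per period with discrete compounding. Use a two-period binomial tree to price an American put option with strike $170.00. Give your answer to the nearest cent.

$35.00

Risk-neutral probability p = (1 + 0.08 − 0.6)/(1.15 − 0.6) = 0.4800/0.5500 = 0.8727
Terminal stock prices: S_uu = 178.5, S_ud = 93.15, S_dd = 48.6
Terminal payoffs (K − S): max(-8.537, 0) = 0, max(76.85, 0) = 76.85, max(121.4, 0) = 121.4
Node u (S = 155.2): continuation = 1/1.08·[0.8727·0.0000 + 0.1273·76.8500] = 9.0564; exercise value = 14.7500 > continuation, so V_u = 14.7500 (exercise)
Node d (S = 81): continuation = 1/1.08·[0.8727·76.8500 + 0.1273·121.4000] = 76.4074; exercise value = 89.0000 > continuation, so V_d = 89.0000 (exercise)
Node 0 (S = 135): continuation = 1/1.08·[0.8727·14.7500 + 0.1273·89.0000] = 22.4074; exercise value = 35.0000 > continuation, so V_0 = 35.0000 (exercise)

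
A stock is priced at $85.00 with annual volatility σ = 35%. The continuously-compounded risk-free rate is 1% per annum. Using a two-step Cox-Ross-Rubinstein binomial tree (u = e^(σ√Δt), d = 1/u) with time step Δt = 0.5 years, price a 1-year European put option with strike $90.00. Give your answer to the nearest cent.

CRR parameters: u = e^(σ√Δt) = e^(0.35·√0.5) = 1.2808, d = 1/u = 0.7808
Per-period rate: rΔt = 0.01·0.5 = 0.005, so R = e^0.005 = 1.0050
Risk-neutral probability p = (e^0.005 − 0.7808)/(1.2808 − 0.7808) = 0.2243/0.5000 = 0.4485
Terminal stock prices: S_uu = 139.4, S_ud = 85, S_dd = 51.81
Terminal payoffs (K − S): max(-49.44, 0) = 0, max(5, 0) = 5, max(38.19, 0) = 38.19
Node u (S = 108.9): V_u = e^(−0.005)·[0.4485·0.0000 + 0.5515·5.0000] = 2.7439
Node d (S = 66.36): V_d = e^(−0.005)·[0.4485·5.0000 + 0.5515·38.1852] = 23.1865
Node 0 (S = 85): V_0 = e^(−0.005)·[0.4485·2.7439 + 0.5515·23.1865] = 13.9488

$13.95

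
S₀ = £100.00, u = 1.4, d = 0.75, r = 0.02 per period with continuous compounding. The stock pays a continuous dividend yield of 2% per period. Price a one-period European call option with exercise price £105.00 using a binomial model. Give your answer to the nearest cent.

Per-period risk-free factor R = e^0.02 = 1.0202; dividend-adjusted growth = e^(0.02−0.02) = 1.0000.
Risk-neutral probability p = (1.0000 − 0.75)/(1.4 − 0.75) = 0.2500/0.6500 = 0.3846
Terminal stock prices: S_u = 140, S_d = 75
Terminal payoffs (S − K): max(35, 0) = 35, max(-30, 0) = 0
Node 0 (S = 100): V_0 = e^(−0.02)·[0.3846·35.0000 + 0.6154·0.0000] = 13.1950

£13.19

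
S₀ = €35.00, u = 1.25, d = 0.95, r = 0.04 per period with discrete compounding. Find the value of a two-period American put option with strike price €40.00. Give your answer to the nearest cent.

€5.00

Risk-neutral probability p = (1 + 0.04 − 0.95)/(1.25 − 0.95) = 0.0900/0.3000 = 0.3000
Terminal stock prices: S_uu = 54.69, S_ud = 41.56, S_dd = 31.59
Terminal payoffs (K − S): max(-14.69, 0) = 0, max(-1.562, 0) = 0, max(8.413, 0) = 8.413
Node u (S = 43.75): continuation = 1/1.04·[0.3000·0.0000 + 0.7000·0.0000] = 0.0000; exercise value = 0.0000 ≤ continuation, so V_u = 0.0000
Node d (S = 33.25): continuation = 1/1.04·[0.3000·0.0000 + 0.7000·8.4125] = 5.6623; exercise value = 6.7500 > continuation, so V_d = 6.7500 (exercise)
Node 0 (S = 35): continuation = 1/1.04·[0.3000·0.0000 + 0.7000·6.7500] = 4.5433; exercise value = 5.0000 > continuation, so V_0 = 5.0000 (exercise)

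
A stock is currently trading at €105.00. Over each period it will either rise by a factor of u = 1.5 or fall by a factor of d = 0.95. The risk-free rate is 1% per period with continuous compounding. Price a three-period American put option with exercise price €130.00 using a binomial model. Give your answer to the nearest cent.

Risk-neutral probability p = (e^0.01 − 0.95)/(1.5 − 0.95) = 0.0601/0.5500 = 0.1092
Terminal stock prices: S_uuu = 354.4, S_uud = 224.4, S_udd = 142.1, S_ddd = 90.02
Terminal payoffs (K − S): max(-224.4, 0) = 0, max(-94.44, 0) = 0, max(-12.14, 0) = 0, max(39.98, 0) = 39.98
Node uu (S = 236.2): continuation = e^(−0.01)·[0.1092·0.0000 + 0.8908·0.0000] = 0.0000; exercise value = 0.0000 ≤ continuation, so V_uu = 0.0000
Node ud (S = 149.6): continuation = e^(−0.01)·[0.1092·0.0000 + 0.8908·0.0000] = 0.0000; exercise value = 0.0000 ≤ continuation, so V_ud = 0.0000
Node dd (S = 94.76): continuation = e^(−0.01)·[0.1092·0.0000 + 0.8908·39.9756] = 35.2567; exercise value = 35.2375 ≤ continuation, so V_dd = 35.2567
Node u (S = 157.5): continuation = e^(−0.01)·[0.1092·0.0000 + 0.8908·0.0000] = 0.0000; exercise value = 0.0000 ≤ continuation, so V_u = 0.0000
Node d (S = 99.75): continuation = e^(−0.01)·[0.1092·0.0000 + 0.8908·35.2567] = 31.0948; exercise value = 30.2500 ≤ continuation, so V_d = 31.0948
Node 0 (S = 105): continuation = e^(−0.01)·[0.1092·0.0000 + 0.8908·31.0948] = 27.4242; exercise value = 25.0000 ≤ continuation, so V_0 = 27.4242

€27.42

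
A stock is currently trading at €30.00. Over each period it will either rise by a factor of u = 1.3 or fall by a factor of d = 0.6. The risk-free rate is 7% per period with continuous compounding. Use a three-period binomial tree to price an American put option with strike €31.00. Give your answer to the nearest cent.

€5.46

Risk-neutral probability p = (e^0.07 − 0.6)/(1.3 − 0.6) = 0.4725/0.7000 = 0.6750
Terminal stock prices: S_uuu = 65.91, S_uud = 30.42, S_udd = 14.04, S_ddd = 6.48
Terminal payoffs (K − S): max(-34.91, 0) = 0, max(0.58, 0) = 0.58, max(16.96, 0) = 16.96, max(24.52, 0) = 24.52
Node uu (S = 50.7): continuation = e^(−0.07)·[0.6750·0.0000 + 0.3250·0.5800] = 0.1757; exercise value = 0.0000 ≤ continuation, so V_uu = 0.1757
Node ud (S = 23.4): continuation = e^(−0.07)·[0.6750·0.5800 + 0.3250·16.9600] = 5.5042; exercise value = 7.6000 > continuation, so V_ud = 7.6000 (exercise)
Node dd (S = 10.8): continuation = e^(−0.07)·[0.6750·16.9600 + 0.3250·24.5200] = 18.1042; exercise value = 20.2000 > continuation, so V_dd = 20.2000 (exercise)
Node u (S = 39): continuation = e^(−0.07)·[0.6750·0.1757 + 0.3250·7.6000] = 2.4135; exercise value = 0.0000 ≤ continuation, so V_u = 2.4135
Node d (S = 18): continuation = e^(−0.07)·[0.6750·7.6000 + 0.3250·20.2000] = 10.9042; exercise value = 13.0000 > continuation, so V_d = 13.0000 (exercise)
Node 0 (S = 30): continuation = e^(−0.07)·[0.6750·2.4135 + 0.3250·13.0000] = 5.4582; exercise value = 1.0000 ≤ continuation, so V_0 = 5.4582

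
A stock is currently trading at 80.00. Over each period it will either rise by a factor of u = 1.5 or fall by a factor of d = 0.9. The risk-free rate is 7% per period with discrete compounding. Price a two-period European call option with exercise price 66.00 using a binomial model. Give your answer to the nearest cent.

22.89

Risk-neutral probability p = (1 + 0.07 − 0.9)/(1.5 − 0.9) = 0.1700/0.6000 = 0.2833
Terminal stock prices: S_uu = 180, S_ud = 108, S_dd = 64.8
Terminal payoffs (S − K): max(114, 0) = 114, max(42, 0) = 42, max(-1.2, 0) = 0
Node u (S = 120): V_u = 1/1.07·[0.2833·114.0000 + 0.7167·42.0000] = 58.3178
Node d (S = 72): V_d = 1/1.07·[0.2833·42.0000 + 0.7167·0.0000] = 11.1215
Node 0 (S = 80): V_0 = 1/1.07·[0.2833·58.3178 + 0.7167·11.1215] = 22.8914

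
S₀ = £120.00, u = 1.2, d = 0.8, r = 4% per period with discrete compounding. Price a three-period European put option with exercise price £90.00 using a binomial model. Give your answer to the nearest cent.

£1.62

Risk-neutral probability p = (1 + 0.04 − 0.8)/(1.2 − 0.8) = 0.2400/0.4000 = 0.6000
Terminal stock prices: S_uuu = 207.4, S_uud = 138.2, S_udd = 92.16, S_ddd = 61.44
Terminal payoffs (K − S): max(-117.4, 0) = 0, max(-48.24, 0) = 0, max(-2.16, 0) = 0, max(28.56, 0) = 28.56
Node uu (S = 172.8): V_uu = 1/1.04·[0.6000·0.0000 + 0.4000·0.0000] = 0.0000
Node ud (S = 115.2): V_ud = 1/1.04·[0.6000·0.0000 + 0.4000·0.0000] = 0.0000
Node dd (S = 76.8): V_dd = 1/1.04·[0.6000·0.0000 + 0.4000·28.5600] = 10.9846
Node u (S = 144): V_u = 1/1.04·[0.6000·0.0000 + 0.4000·0.0000] = 0.0000
Node d (S = 96): V_d = 1/1.04·[0.6000·0.0000 + 0.4000·10.9846] = 4.2249
Node 0 (S = 120): V_0 = 1/1.04·[0.6000·0.0000 + 0.4000·4.2249] = 1.6249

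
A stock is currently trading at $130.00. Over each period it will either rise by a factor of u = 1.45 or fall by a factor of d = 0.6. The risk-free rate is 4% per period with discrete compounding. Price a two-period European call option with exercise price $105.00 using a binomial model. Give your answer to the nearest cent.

$45.44

Risk-neutral probability p = (1 + 0.04 − 0.6)/(1.45 − 0.6) = 0.4400/0.8500 = 0.5176
Terminal stock prices: S_uu = 273.3, S_ud = 113.1, S_dd = 46.8
Terminal payoffs (S − K): max(168.3, 0) = 168.3, max(8.1, 0) = 8.1, max(-58.2, 0) = 0
Node u (S = 188.5): V_u = 1/1.04·[0.5176·168.3250 + 0.4824·8.1000] = 87.5385
Node d (S = 78): V_d = 1/1.04·[0.5176·8.1000 + 0.4824·0.0000] = 4.0317
Node 0 (S = 130): V_0 = 1/1.04·[0.5176·87.5385 + 0.4824·4.0317] = 45.4411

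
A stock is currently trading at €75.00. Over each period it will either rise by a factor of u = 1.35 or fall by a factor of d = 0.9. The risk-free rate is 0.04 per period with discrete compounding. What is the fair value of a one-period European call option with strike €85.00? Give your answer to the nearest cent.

Risk-neutral probability p = (1 + 0.04 − 0.9)/(1.35 − 0.9) = 0.1400/0.4500 = 0.3111
Terminal stock prices: S_u = 101.2, S_d = 67.5
Terminal payoffs (S − K): max(16.25, 0) = 16.25, max(-17.5, 0) = 0
Node 0 (S = 75): V_0 = 1/1.04·[0.3111·16.2500 + 0.6889·0.0000] = 4.8611

€4.86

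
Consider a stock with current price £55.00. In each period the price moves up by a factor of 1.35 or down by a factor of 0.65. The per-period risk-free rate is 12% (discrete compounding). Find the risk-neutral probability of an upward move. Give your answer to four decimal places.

Risk-neutral probability p = (1 + 0.12 − 0.65)/(1.35 − 0.65) = 0.4700/0.7000 = 0.6714

p = 0.6714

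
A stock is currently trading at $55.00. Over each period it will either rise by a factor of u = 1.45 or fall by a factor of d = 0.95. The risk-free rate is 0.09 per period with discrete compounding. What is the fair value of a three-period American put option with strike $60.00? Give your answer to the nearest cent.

Risk-neutral probability p = (1 + 0.09 − 0.95)/(1.45 − 0.95) = 0.1400/0.5000 = 0.2800
Terminal stock prices: S_uuu = 167.7, S_uud = 109.9, S_udd = 71.97, S_ddd = 47.16
Terminal payoffs (K − S): max(-107.7, 0) = 0, max(-49.86, 0) = 0, max(-11.97, 0) = 0, max(12.84, 0) = 12.84
Node uu (S = 115.6): continuation = 1/1.09·[0.2800·0.0000 + 0.7200·0.0000] = 0.0000; exercise value = 0.0000 ≤ continuation, so V_uu = 0.0000
Node ud (S = 75.76): continuation = 1/1.09·[0.2800·0.0000 + 0.7200·0.0000] = 0.0000; exercise value = 0.0000 ≤ continuation, so V_ud = 0.0000
Node dd (S = 49.64): continuation = 1/1.09·[0.2800·0.0000 + 0.7200·12.8444] = 8.4844; exercise value = 10.3625 > continuation, so V_dd = 10.3625 (exercise)
Node u (S = 79.75): continuation = 1/1.09·[0.2800·0.0000 + 0.7200·0.0000] = 0.0000; exercise value = 0.0000 ≤ continuation, so V_u = 0.0000
Node d (S = 52.25): continuation = 1/1.09·[0.2800·0.0000 + 0.7200·10.3625] = 6.8450; exercise value = 7.7500 > continuation, so V_d = 7.7500 (exercise)
Node 0 (S = 55): continuation = 1/1.09·[0.2800·0.0000 + 0.7200·7.7500] = 5.1193; exercise value = 5.0000 ≤ continuation, so V_0 = 5.1193

$5.12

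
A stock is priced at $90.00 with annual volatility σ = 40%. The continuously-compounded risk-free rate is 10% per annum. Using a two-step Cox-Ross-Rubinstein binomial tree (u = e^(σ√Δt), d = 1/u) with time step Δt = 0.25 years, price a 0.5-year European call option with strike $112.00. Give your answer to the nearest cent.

$5.57

CRR parameters: u = e^(σ√Δt) = e^(0.4·√0.25) = 1.2214, d = 1/u = 0.8187
Per-period rate: rΔt = 0.1·0.25 = 0.025, so R = e^0.025 = 1.0253
Risk-neutral probability p = (e^0.025 − 0.8187)/(1.2214 − 0.8187) = 0.2066/0.4027 = 0.5130
Terminal stock prices: S_uu = 134.3, S_ud = 90, S_dd = 60.33
Terminal payoffs (S − K): max(22.26, 0) = 22.26, max(-22, 0) = 0, max(-51.67, 0) = 0
Node u (S = 109.9): V_u = e^(−0.025)·[0.5130·22.2642 + 0.4870·0.0000] = 11.1403
Node d (S = 73.69): V_d = e^(−0.025)·[0.5130·0.0000 + 0.4870·0.0000] = 0.0000
Node 0 (S = 90): V_0 = e^(−0.025)·[0.5130·11.1403 + 0.4870·0.0000] = 5.5742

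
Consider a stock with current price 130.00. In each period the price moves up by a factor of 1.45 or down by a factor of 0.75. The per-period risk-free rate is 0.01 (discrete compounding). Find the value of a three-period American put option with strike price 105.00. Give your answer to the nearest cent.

12.35

Risk-neutral probability p = (1 + 0.01 − 0.75)/(1.45 − 0.75) = 0.2600/0.7000 = 0.3714
Terminal stock prices: S_uuu = 396.3, S_uud = 205, S_udd = 106, S_ddd = 54.84
Terminal payoffs (K − S): max(-291.3, 0) = 0, max(-99.99, 0) = 0, max(-1.031, 0) = 0, max(50.16, 0) = 50.16
Node uu (S = 273.3): continuation = 1/1.01·[0.3714·0.0000 + 0.6286·0.0000] = 0.0000; exercise value = 0.0000 ≤ continuation, so V_uu = 0.0000
Node ud (S = 141.4): continuation = 1/1.01·[0.3714·0.0000 + 0.6286·0.0000] = 0.0000; exercise value = 0.0000 ≤ continuation, so V_ud = 0.0000
Node dd (S = 73.12): continuation = 1/1.01·[0.3714·0.0000 + 0.6286·50.1562] = 31.2146; exercise value = 31.8750 > continuation, so V_dd = 31.8750 (exercise)
Node u (S = 188.5): continuation = 1/1.01·[0.3714·0.0000 + 0.6286·0.0000] = 0.0000; exercise value = 0.0000 ≤ continuation, so V_u = 0.0000
Node d (S = 97.5): continuation = 1/1.01·[0.3714·0.0000 + 0.6286·31.8750] = 19.8373; exercise value = 7.5000 ≤ continuation, so V_d = 19.8373
Node 0 (S = 130): continuation = 1/1.01·[0.3714·0.0000 + 0.6286·19.8373] = 12.3457; exercise value = 0.0000 ≤ continuation, so V_0 = 12.3457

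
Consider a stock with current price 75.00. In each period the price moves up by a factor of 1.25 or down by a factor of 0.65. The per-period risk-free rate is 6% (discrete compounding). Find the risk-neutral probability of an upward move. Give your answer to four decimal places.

Risk-neutral probability p = (1 + 0.06 − 0.65)/(1.25 − 0.65) = 0.4100/0.6000 = 0.6833

p = 0.6833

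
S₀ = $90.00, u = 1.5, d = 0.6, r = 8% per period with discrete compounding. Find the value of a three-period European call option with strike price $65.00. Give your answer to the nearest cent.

Risk-neutral probability p = (1 + 0.08 − 0.6)/(1.5 − 0.6) = 0.4800/0.9000 = 0.5333
Terminal stock prices: S_uuu = 303.8, S_uud = 121.5, S_udd = 48.6, S_ddd = 19.44
Terminal payoffs (S − K): max(238.8, 0) = 238.8, max(56.5, 0) = 56.5, max(-16.4, 0) = 0, max(-45.56, 0) = 0
Node uu (S = 202.5): V_uu = 1/1.08·[0.5333·238.7500 + 0.4667·56.5000] = 142.3148
Node ud (S = 81): V_ud = 1/1.08·[0.5333·56.5000 + 0.4667·0.0000] = 27.9012
Node dd (S = 32.4): V_dd = 1/1.08·[0.5333·0.0000 + 0.4667·0.0000] = 0.0000
Node u (S = 135): V_u = 1/1.08·[0.5333·142.3148 + 0.4667·27.9012] = 82.3350
Node d (S = 54): V_d = 1/1.08·[0.5333·27.9012 + 0.4667·0.0000] = 13.7784
Node 0 (S = 90): V_0 = 1/1.08·[0.5333·82.3350 + 0.4667·13.7784] = 46.6129

$46.61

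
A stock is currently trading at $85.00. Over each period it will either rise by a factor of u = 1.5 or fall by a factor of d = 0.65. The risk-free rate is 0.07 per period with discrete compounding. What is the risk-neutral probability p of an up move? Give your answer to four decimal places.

Risk-neutral probability p = (1 + 0.07 − 0.65)/(1.5 − 0.65) = 0.4200/0.8500 = 0.4941

p = 0.4941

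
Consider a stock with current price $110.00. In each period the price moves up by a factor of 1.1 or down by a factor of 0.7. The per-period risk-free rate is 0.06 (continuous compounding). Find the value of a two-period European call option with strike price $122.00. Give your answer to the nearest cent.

$8.06

Risk-neutral probability p = (e^0.06 − 0.7)/(1.1 − 0.7) = 0.3618/0.4000 = 0.9046
Terminal stock prices: S_uu = 133.1, S_ud = 84.7, S_dd = 53.9
Terminal payoffs (S − K): max(11.1, 0) = 11.1, max(-37.3, 0) = 0, max(-68.1, 0) = 0
Node u (S = 121): V_u = e^(−0.06)·[0.9046·11.1000 + 0.0954·0.0000] = 9.4562
Node d (S = 77): V_d = e^(−0.06)·[0.9046·0.0000 + 0.0954·0.0000] = 0.0000
Node 0 (S = 110): V_0 = e^(−0.06)·[0.9046·9.4562 + 0.0954·0.0000] = 8.0559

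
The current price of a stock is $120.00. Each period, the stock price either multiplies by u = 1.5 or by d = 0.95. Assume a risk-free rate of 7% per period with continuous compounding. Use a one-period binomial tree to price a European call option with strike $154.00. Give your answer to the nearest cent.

$5.40

Risk-neutral probability p = (e^0.07 − 0.95)/(1.5 − 0.95) = 0.1225/0.5500 = 0.2227
Terminal stock prices: S_u = 180, S_d = 114
Terminal payoffs (S − K): max(26, 0) = 26, max(-40, 0) = 0
Node 0 (S = 120): V_0 = e^(−0.07)·[0.2227·26.0000 + 0.7773·0.0000] = 5.3998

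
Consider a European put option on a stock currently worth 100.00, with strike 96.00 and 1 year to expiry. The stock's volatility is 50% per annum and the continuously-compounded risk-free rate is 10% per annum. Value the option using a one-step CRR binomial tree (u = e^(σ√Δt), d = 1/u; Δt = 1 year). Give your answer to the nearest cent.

16.68

CRR parameters: u = e^(σ√Δt) = e^(0.5·√1) = 1.6487, d = 1/u = 0.6065
Per-period rate: rΔt = 0.1·1 = 0.1, so R = e^0.1 = 1.1052
Risk-neutral probability p = (e^0.1 − 0.6065)/(1.6487 − 0.6065) = 0.4986/1.0422 = 0.4785
Terminal stock prices: S_u = 164.9, S_d = 60.65
Terminal payoffs (K − S): max(-68.87, 0) = 0, max(35.35, 0) = 35.35
Node 0 (S = 100): V_0 = e^(−0.1)·[0.4785·0.0000 + 0.5215·35.3469] = 16.6807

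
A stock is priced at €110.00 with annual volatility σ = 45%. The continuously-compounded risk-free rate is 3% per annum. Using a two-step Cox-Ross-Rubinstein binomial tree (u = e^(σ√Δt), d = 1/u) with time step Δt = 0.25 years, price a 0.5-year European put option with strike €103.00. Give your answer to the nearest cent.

€9.42

CRR parameters: u = e^(σ√Δt) = e^(0.45·√0.25) = 1.2523, d = 1/u = 0.7985
Per-period rate: rΔt = 0.03·0.25 = 0.0075, so R = e^0.0075 = 1.0075
Risk-neutral probability p = (e^0.0075 − 0.7985)/(1.2523 − 0.7985) = 0.2090/0.4538 = 0.4606
Terminal stock prices: S_uu = 172.5, S_ud = 110, S_dd = 70.14
Terminal payoffs (K − S): max(-69.51, 0) = 0, max(-7, 0) = 0, max(32.86, 0) = 32.86
Node u (S = 137.8): V_u = e^(−0.0075)·[0.4606·0.0000 + 0.5394·0.0000] = 0.0000
Node d (S = 87.84): V_d = e^(−0.0075)·[0.4606·0.0000 + 0.5394·32.8609] = 17.5935
Node 0 (S = 110): V_0 = e^(−0.0075)·[0.4606·0.0000 + 0.5394·17.5935] = 9.4195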